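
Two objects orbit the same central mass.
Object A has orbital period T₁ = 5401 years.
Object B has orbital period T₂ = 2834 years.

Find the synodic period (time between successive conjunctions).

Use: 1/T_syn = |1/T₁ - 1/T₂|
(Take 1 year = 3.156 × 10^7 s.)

Convert to SI: T₁ = 5401 years = 1.70456e+11 s; T₂ = 2834 years = 8.9441e+10 s.
T_syn = |T₁ · T₂ / (T₁ − T₂)|.
T_syn = |1.70456e+11 · 8.9441e+10 / (1.70456e+11 − 8.9441e+10)| s ≈ 1.882e+11 s = 5963 years.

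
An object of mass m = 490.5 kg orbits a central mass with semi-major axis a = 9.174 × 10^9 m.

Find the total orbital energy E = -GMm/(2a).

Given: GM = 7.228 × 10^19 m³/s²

E = −GMm / (2a).
E = −7.228e+19 · 490.5 / (2 · 9.174e+09) J ≈ -1.932e+12 J = -1.932 TJ.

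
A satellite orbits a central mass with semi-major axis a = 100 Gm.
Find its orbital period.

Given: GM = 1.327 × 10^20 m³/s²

Convert to SI: a = 100 Gm = 1e+11 m.
Kepler's third law: T = 2π √(a³ / GM).
Substituting a = 1e+11 m and GM = 1.327e+20 m³/s²:
T = 2π √((1e+11)³ / 1.327e+20) s
T ≈ 1.725e+07 s = 199.6 days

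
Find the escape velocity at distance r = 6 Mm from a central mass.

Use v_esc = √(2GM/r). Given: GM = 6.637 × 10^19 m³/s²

Convert to SI: r = 6 Mm = 6e+06 m.
Escape velocity comes from setting total energy to zero: ½v² − GM/r = 0 ⇒ v_esc = √(2GM / r).
v_esc = √(2 · 6.637e+19 / 6e+06) m/s ≈ 4.704e+06 m/s = 4704 km/s.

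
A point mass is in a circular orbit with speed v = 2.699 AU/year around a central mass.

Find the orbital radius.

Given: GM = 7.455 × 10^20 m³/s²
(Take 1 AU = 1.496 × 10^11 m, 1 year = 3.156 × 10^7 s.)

Convert to SI: v = 2.699 AU/year = 12793.7 m/s.
For a circular orbit, v² = GM / r, so r = GM / v².
r = 7.455e+20 / (12793.7)² m ≈ 4.555e+12 m = 30.45 AU.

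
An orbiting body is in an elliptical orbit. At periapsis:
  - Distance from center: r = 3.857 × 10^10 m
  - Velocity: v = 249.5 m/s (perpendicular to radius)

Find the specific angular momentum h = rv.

With v perpendicular to r, h = r · v.
h = 3.857e+10 · 249.5 m²/s ≈ 9.623e+12 m²/s.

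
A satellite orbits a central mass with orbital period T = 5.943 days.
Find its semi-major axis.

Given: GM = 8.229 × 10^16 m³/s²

Convert to SI: T = 5.943 days = 513475 s.
Invert Kepler's third law: a = (GM · T² / (4π²))^(1/3).
Substituting T = 513475 s and GM = 8.229e+16 m³/s²:
a = (8.229e+16 · (513475)² / (4π²))^(1/3) m
a ≈ 8.191e+08 m = 819.1 Mm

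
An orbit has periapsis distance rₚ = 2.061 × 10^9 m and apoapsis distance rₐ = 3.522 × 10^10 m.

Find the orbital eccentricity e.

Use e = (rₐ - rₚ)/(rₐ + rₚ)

e = (rₐ − rₚ) / (rₐ + rₚ).
e = (3.522e+10 − 2.061e+09) / (3.522e+10 + 2.061e+09) = 3.3159e+10 / 3.7281e+10 ≈ 0.8894.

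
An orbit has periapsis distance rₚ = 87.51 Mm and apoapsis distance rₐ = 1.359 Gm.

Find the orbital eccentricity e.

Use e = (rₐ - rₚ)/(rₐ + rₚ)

Convert to SI: rₚ = 87.51 Mm = 8.751e+07 m; rₐ = 1.359 Gm = 1.359e+09 m.
e = (rₐ − rₚ) / (rₐ + rₚ).
e = (1.359e+09 − 8.751e+07) / (1.359e+09 + 8.751e+07) = 1.27149e+09 / 1.44651e+09 ≈ 0.879.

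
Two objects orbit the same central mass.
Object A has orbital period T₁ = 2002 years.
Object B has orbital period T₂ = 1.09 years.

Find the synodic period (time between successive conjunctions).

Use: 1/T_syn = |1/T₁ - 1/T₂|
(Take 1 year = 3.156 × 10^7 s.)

Convert to SI: T₁ = 2002 years = 6.31831e+10 s; T₂ = 1.09 years = 3.44004e+07 s.
T_syn = |T₁ · T₂ / (T₁ − T₂)|.
T_syn = |6.31831e+10 · 3.44004e+07 / (6.31831e+10 − 3.44004e+07)| s ≈ 3.442e+07 s = 1.091 years.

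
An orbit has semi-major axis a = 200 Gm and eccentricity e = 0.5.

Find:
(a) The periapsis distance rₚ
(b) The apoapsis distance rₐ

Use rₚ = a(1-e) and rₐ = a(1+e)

Convert to SI: a = 200 Gm = 2e+11 m.
(a) rₚ = a(1 − e) = 2e+11 · (1 − 0.5) = 2e+11 · 0.5 ≈ 1e+11 m = 100 Gm.
(b) rₐ = a(1 + e) = 2e+11 · (1 + 0.5) = 2e+11 · 1.5 ≈ 3e+11 m = 300 Gm.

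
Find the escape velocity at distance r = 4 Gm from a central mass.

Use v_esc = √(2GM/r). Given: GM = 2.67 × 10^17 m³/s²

Convert to SI: r = 4 Gm = 4e+09 m.
Escape velocity comes from setting total energy to zero: ½v² − GM/r = 0 ⇒ v_esc = √(2GM / r).
v_esc = √(2 · 2.67e+17 / 4e+09) m/s ≈ 1.155e+04 m/s = 11.55 km/s.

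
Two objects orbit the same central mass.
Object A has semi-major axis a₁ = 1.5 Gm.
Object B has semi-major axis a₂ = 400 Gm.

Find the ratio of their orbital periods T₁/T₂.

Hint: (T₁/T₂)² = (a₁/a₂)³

Convert to SI: a₁ = 1.5 Gm = 1.5e+09 m; a₂ = 400 Gm = 4e+11 m.
From Kepler's third law, (T₁/T₂)² = (a₁/a₂)³, so T₁/T₂ = (a₁/a₂)^(3/2).
a₁/a₂ = 1.5e+09 / 4e+11 = 0.00375.
T₁/T₂ = (0.00375)^(3/2) ≈ 0.0002296.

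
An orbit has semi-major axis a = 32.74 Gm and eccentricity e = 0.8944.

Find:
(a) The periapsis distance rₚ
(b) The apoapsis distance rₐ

Convert to SI: a = 32.74 Gm = 3.274e+10 m.
(a) rₚ = a(1 − e) = 3.274e+10 · (1 − 0.8944) = 3.274e+10 · 0.1056 ≈ 3.457e+09 m = 3.457 Gm.
(b) rₐ = a(1 + e) = 3.274e+10 · (1 + 0.8944) = 3.274e+10 · 1.8944 ≈ 6.202e+10 m = 62.02 Gm.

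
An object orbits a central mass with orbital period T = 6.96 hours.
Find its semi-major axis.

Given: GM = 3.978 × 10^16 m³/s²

Convert to SI: T = 6.96 hours = 25056 s.
Invert Kepler's third law: a = (GM · T² / (4π²))^(1/3).
Substituting T = 25056 s and GM = 3.978e+16 m³/s²:
a = (3.978e+16 · (25056)² / (4π²))^(1/3) m
a ≈ 8.584e+07 m = 85.84 Mm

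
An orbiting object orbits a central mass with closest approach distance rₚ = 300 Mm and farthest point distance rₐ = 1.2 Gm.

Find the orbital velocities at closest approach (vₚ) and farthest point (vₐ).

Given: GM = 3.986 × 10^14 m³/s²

Convert to SI: rₚ = 300 Mm = 3e+08 m; rₐ = 1.2 Gm = 1.2e+09 m.
Use the vis-viva equation v² = GM(2/r − 1/a) with a = (rₚ + rₐ)/2 = (3e+08 + 1.2e+09)/2 = 7.5e+08 m.
vₚ = √(GM · (2/rₚ − 1/a)) = √(3.986e+14 · (2/3e+08 − 1/7.5e+08)) m/s ≈ 1458 m/s = 1.458 km/s.
vₐ = √(GM · (2/rₐ − 1/a)) = √(3.986e+14 · (2/1.2e+09 − 1/7.5e+08)) m/s ≈ 364.5 m/s = 364.5 m/s.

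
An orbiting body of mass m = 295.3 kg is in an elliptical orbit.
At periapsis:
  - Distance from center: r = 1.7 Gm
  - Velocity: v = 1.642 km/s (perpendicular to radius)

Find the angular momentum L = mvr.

Convert to SI: r = 1.7 Gm = 1.7e+09 m; v = 1.642 km/s = 1642 m/s.
Since v is perpendicular to r, L = m · v · r.
L = 295.3 · 1642 · 1.7e+09 kg·m²/s ≈ 8.243e+14 kg·m²/s.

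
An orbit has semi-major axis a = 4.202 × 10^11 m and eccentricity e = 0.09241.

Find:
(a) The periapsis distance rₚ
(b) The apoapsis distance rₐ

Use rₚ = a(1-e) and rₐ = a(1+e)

(a) rₚ = a(1 − e) = 4.202e+11 · (1 − 0.09241) = 4.202e+11 · 0.90759 ≈ 3.814e+11 m = 3.814 × 10^11 m.
(b) rₐ = a(1 + e) = 4.202e+11 · (1 + 0.09241) = 4.202e+11 · 1.09241 ≈ 4.59e+11 m = 4.59 × 10^11 m.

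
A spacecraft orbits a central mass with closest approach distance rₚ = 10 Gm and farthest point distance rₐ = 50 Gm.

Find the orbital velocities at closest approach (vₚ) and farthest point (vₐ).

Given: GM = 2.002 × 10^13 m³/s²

Convert to SI: rₚ = 10 Gm = 1e+10 m; rₐ = 50 Gm = 5e+10 m.
Use the vis-viva equation v² = GM(2/r − 1/a) with a = (rₚ + rₐ)/2 = (1e+10 + 5e+10)/2 = 3e+10 m.
vₚ = √(GM · (2/rₚ − 1/a)) = √(2.002e+13 · (2/1e+10 − 1/3e+10)) m/s ≈ 57.76 m/s = 57.76 m/s.
vₐ = √(GM · (2/rₐ − 1/a)) = √(2.002e+13 · (2/5e+10 − 1/3e+10)) m/s ≈ 11.55 m/s = 11.55 m/s.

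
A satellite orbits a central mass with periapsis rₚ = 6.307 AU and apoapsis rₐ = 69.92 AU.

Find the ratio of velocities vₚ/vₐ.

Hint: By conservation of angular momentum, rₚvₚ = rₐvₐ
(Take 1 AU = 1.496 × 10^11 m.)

Convert to SI: rₚ = 6.307 AU = 9.43527e+11 m; rₐ = 69.92 AU = 1.046e+13 m.
Conservation of angular momentum gives rₚvₚ = rₐvₐ, so vₚ/vₐ = rₐ/rₚ.
vₚ/vₐ = 1.046e+13 / 9.43527e+11 ≈ 11.09.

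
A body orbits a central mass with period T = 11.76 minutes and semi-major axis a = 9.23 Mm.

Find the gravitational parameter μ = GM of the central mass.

Convert to SI: T = 11.76 minutes = 705.6 s; a = 9.23 Mm = 9.23e+06 m.
GM = 4π² · a³ / T².
GM = 4π² · (9.23e+06)³ / (705.6)² m³/s² ≈ 6.235e+16 m³/s² = 6.235 × 10^16 m³/s².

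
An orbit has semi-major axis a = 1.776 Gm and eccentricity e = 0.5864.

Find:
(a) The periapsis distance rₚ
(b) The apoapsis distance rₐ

Convert to SI: a = 1.776 Gm = 1.776e+09 m.
(a) rₚ = a(1 − e) = 1.776e+09 · (1 − 0.5864) = 1.776e+09 · 0.4136 ≈ 7.346e+08 m = 734.6 Mm.
(b) rₐ = a(1 + e) = 1.776e+09 · (1 + 0.5864) = 1.776e+09 · 1.5864 ≈ 2.817e+09 m = 2.817 Gm.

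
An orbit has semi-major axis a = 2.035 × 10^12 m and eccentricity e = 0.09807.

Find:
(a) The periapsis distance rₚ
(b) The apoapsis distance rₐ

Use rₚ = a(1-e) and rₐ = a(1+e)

(a) rₚ = a(1 − e) = 2.035e+12 · (1 − 0.09807) = 2.035e+12 · 0.90193 ≈ 1.835e+12 m = 1.835 × 10^12 m.
(b) rₐ = a(1 + e) = 2.035e+12 · (1 + 0.09807) = 2.035e+12 · 1.09807 ≈ 2.235e+12 m = 2.235 × 10^12 m.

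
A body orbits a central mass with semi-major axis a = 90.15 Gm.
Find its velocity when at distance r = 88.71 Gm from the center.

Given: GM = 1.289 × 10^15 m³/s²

Convert to SI: a = 90.15 Gm = 9.015e+10 m; r = 88.71 Gm = 8.871e+10 m.
Vis-viva: v = √(GM · (2/r − 1/a)).
2/r − 1/a = 2/8.871e+10 − 1/9.015e+10 = 1.14527e-11 m⁻¹.
v = √(1.289e+15 · 1.14527e-11) m/s ≈ 121.5 m/s = 121.5 m/s.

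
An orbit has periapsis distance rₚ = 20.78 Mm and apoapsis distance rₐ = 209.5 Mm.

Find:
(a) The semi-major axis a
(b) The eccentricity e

Convert to SI: rₚ = 20.78 Mm = 2.078e+07 m; rₐ = 209.5 Mm = 2.095e+08 m.
(a) a = (rₚ + rₐ) / 2 = (2.078e+07 + 2.095e+08) / 2 ≈ 1.151e+08 m = 115.1 Mm.
(b) e = (rₐ − rₚ) / (rₐ + rₚ) = (2.095e+08 − 2.078e+07) / (2.095e+08 + 2.078e+07) ≈ 0.8195.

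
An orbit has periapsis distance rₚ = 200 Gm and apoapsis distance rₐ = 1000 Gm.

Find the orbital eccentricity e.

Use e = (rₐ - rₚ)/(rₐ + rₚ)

Convert to SI: rₚ = 200 Gm = 2e+11 m; rₐ = 1000 Gm = 1e+12 m.
e = (rₐ − rₚ) / (rₐ + rₚ).
e = (1e+12 − 2e+11) / (1e+12 + 2e+11) = 8e+11 / 1.2e+12 ≈ 0.6667.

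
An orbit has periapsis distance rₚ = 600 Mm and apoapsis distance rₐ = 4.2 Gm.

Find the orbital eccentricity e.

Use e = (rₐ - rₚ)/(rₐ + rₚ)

Convert to SI: rₚ = 600 Mm = 6e+08 m; rₐ = 4.2 Gm = 4.2e+09 m.
e = (rₐ − rₚ) / (rₐ + rₚ).
e = (4.2e+09 − 6e+08) / (4.2e+09 + 6e+08) = 3.6e+09 / 4.8e+09 ≈ 0.75.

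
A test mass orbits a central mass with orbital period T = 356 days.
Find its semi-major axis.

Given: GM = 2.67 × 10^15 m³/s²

Convert to SI: T = 356 days = 3.07584e+07 s.
Invert Kepler's third law: a = (GM · T² / (4π²))^(1/3).
Substituting T = 3.07584e+07 s and GM = 2.67e+15 m³/s²:
a = (2.67e+15 · (3.07584e+07)² / (4π²))^(1/3) m
a ≈ 4e+09 m = 4 Gm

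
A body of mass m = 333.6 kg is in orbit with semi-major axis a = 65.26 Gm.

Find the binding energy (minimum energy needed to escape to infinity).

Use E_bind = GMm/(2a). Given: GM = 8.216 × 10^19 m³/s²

Convert to SI: a = 65.26 Gm = 6.526e+10 m.
Total orbital energy is E = −GMm/(2a); binding energy is E_bind = −E = GMm/(2a).
E_bind = 8.216e+19 · 333.6 / (2 · 6.526e+10) J ≈ 2.1e+11 J = 210 GJ.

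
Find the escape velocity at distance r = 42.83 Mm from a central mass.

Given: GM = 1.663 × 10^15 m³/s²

Convert to SI: r = 42.83 Mm = 4.283e+07 m.
Escape velocity comes from setting total energy to zero: ½v² − GM/r = 0 ⇒ v_esc = √(2GM / r).
v_esc = √(2 · 1.663e+15 / 4.283e+07) m/s ≈ 8812 m/s = 8.812 km/s.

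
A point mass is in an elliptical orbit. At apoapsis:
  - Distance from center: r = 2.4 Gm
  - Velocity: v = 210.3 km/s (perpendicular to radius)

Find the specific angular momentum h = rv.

Convert to SI: r = 2.4 Gm = 2.4e+09 m; v = 210.3 km/s = 210300 m/s.
With v perpendicular to r, h = r · v.
h = 2.4e+09 · 210300 m²/s ≈ 5.047e+14 m²/s.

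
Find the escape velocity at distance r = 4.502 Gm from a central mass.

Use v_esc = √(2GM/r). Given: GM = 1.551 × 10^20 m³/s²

Convert to SI: r = 4.502 Gm = 4.502e+09 m.
Escape velocity comes from setting total energy to zero: ½v² − GM/r = 0 ⇒ v_esc = √(2GM / r).
v_esc = √(2 · 1.551e+20 / 4.502e+09) m/s ≈ 2.625e+05 m/s = 262.5 km/s.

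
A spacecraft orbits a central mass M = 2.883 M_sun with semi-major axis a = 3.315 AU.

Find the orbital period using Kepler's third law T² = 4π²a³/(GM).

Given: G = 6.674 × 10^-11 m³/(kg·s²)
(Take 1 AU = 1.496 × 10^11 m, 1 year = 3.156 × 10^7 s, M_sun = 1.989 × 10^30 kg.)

Convert to SI: a = 3.315 AU = 4.95924e+11 m; M = 2.883 M_sun = 5.73429e+30 kg.
GM = G · M = 6.674e-11 · 5.73429e+30 = 3.82706e+20 m³/s².
Kepler's third law: T = 2π √(a³ / GM).
Substituting a = 4.95924e+11 m and GM = 3.82706e+20 m³/s²:
T = 2π √((4.95924e+11)³ / 3.82706e+20) s
T ≈ 1.122e+08 s = 3.554 years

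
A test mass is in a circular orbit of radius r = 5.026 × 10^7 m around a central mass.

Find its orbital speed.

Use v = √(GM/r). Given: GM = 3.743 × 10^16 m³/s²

For a circular orbit, gravity supplies the centripetal force, so v = √(GM / r).
v = √(3.743e+16 / 5.026e+07) m/s ≈ 2.729e+04 m/s = 27.29 km/s.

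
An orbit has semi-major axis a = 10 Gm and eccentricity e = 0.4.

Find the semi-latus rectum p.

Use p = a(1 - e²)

Convert to SI: a = 10 Gm = 1e+10 m.
p = a (1 − e²).
p = 1e+10 · (1 − (0.4)²) = 1e+10 · 0.84 ≈ 8.4e+09 m = 8.4 Gm.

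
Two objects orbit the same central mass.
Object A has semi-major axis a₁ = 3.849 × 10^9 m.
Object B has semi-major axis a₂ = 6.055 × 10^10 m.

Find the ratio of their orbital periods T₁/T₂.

From Kepler's third law, (T₁/T₂)² = (a₁/a₂)³, so T₁/T₂ = (a₁/a₂)^(3/2).
a₁/a₂ = 3.849e+09 / 6.055e+10 = 0.0635673.
T₁/T₂ = (0.0635673)^(3/2) ≈ 0.01603.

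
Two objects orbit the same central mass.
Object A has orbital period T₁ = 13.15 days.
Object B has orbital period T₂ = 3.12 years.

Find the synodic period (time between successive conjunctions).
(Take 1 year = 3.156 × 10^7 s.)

Convert to SI: T₁ = 13.15 days = 1.13616e+06 s; T₂ = 3.12 years = 9.84672e+07 s.
T_syn = |T₁ · T₂ / (T₁ − T₂)|.
T_syn = |1.13616e+06 · 9.84672e+07 / (1.13616e+06 − 9.84672e+07)| s ≈ 1.149e+06 s = 13.3 days.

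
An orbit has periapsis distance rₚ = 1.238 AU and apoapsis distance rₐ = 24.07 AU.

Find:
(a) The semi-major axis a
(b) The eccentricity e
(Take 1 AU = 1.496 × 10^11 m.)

Convert to SI: rₚ = 1.238 AU = 1.85205e+11 m; rₐ = 24.07 AU = 3.60087e+12 m.
(a) a = (rₚ + rₐ) / 2 = (1.85205e+11 + 3.60087e+12) / 2 ≈ 1.893e+12 m = 12.65 AU.
(b) e = (rₐ − rₚ) / (rₐ + rₚ) = (3.60087e+12 − 1.85205e+11) / (3.60087e+12 + 1.85205e+11) ≈ 0.9022.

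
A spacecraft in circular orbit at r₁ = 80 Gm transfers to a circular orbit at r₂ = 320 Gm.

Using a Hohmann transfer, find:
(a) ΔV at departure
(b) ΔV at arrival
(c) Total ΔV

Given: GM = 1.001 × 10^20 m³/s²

Convert to SI: r₁ = 80 Gm = 8e+10 m; r₂ = 320 Gm = 3.2e+11 m.
Transfer semi-major axis: a_t = (r₁ + r₂)/2 = (8e+10 + 3.2e+11)/2 = 2e+11 m.
Circular speeds: v₁ = √(GM/r₁) = 35373 m/s, v₂ = √(GM/r₂) = 17686.5 m/s.
Transfer speeds (vis-viva v² = GM(2/r − 1/a_t)): v₁ᵗ = 44743.7 m/s, v₂ᵗ = 11185.9 m/s.
(a) ΔV₁ = |v₁ᵗ − v₁| ≈ 9371 m/s = 9.371 km/s.
(b) ΔV₂ = |v₂ − v₂ᵗ| ≈ 6501 m/s = 6.501 km/s.
(c) ΔV_total = ΔV₁ + ΔV₂ ≈ 1.587e+04 m/s = 15.87 km/s.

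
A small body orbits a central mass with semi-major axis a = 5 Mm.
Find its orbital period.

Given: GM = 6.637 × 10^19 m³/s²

Convert to SI: a = 5 Mm = 5e+06 m.
Kepler's third law: T = 2π √(a³ / GM).
Substituting a = 5e+06 m and GM = 6.637e+19 m³/s²:
T = 2π √((5e+06)³ / 6.637e+19) s
T ≈ 8.623 s = 8.623 seconds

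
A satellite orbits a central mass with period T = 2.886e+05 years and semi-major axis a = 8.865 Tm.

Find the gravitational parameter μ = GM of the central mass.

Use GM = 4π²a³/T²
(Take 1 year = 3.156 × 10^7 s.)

Convert to SI: T = 2.886e+05 years = 9.10822e+12 s; a = 8.865 Tm = 8.865e+12 m.
GM = 4π² · a³ / T².
GM = 4π² · (8.865e+12)³ / (9.10822e+12)² m³/s² ≈ 3.315e+14 m³/s² = 3.315 × 10^14 m³/s².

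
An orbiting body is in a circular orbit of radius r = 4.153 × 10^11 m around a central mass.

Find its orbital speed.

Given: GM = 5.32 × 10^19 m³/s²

For a circular orbit, gravity supplies the centripetal force, so v = √(GM / r).
v = √(5.32e+19 / 4.153e+11) m/s ≈ 1.132e+04 m/s = 11.32 km/s.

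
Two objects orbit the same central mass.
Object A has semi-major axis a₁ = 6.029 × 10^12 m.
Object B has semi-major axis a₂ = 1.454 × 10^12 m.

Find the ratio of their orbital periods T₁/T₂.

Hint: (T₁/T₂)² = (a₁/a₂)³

From Kepler's third law, (T₁/T₂)² = (a₁/a₂)³, so T₁/T₂ = (a₁/a₂)^(3/2).
a₁/a₂ = 6.029e+12 / 1.454e+12 = 4.14649.
T₁/T₂ = (4.14649)^(3/2) ≈ 8.443.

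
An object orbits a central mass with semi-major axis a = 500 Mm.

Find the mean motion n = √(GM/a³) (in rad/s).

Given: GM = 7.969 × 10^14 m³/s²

Convert to SI: a = 500 Mm = 5e+08 m.
n = √(GM / a³).
n = √(7.969e+14 / (5e+08)³) rad/s ≈ 2.525e-06 rad/s.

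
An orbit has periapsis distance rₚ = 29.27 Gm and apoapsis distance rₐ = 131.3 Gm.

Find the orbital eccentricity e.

Convert to SI: rₚ = 29.27 Gm = 2.927e+10 m; rₐ = 131.3 Gm = 1.313e+11 m.
e = (rₐ − rₚ) / (rₐ + rₚ).
e = (1.313e+11 − 2.927e+10) / (1.313e+11 + 2.927e+10) = 1.0203e+11 / 1.6057e+11 ≈ 0.6354.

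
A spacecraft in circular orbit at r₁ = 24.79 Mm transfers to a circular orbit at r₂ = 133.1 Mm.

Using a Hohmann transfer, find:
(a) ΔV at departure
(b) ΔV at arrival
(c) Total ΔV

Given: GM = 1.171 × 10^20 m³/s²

Convert to SI: r₁ = 24.79 Mm = 2.479e+07 m; r₂ = 133.1 Mm = 1.331e+08 m.
Transfer semi-major axis: a_t = (r₁ + r₂)/2 = (2.479e+07 + 1.331e+08)/2 = 7.8945e+07 m.
Circular speeds: v₁ = √(GM/r₁) = 2.1734e+06 m/s, v₂ = √(GM/r₂) = 937971 m/s.
Transfer speeds (vis-viva v² = GM(2/r − 1/a_t)): v₁ᵗ = 2.82206e+06 m/s, v₂ᵗ = 525612 m/s.
(a) ΔV₁ = |v₁ᵗ − v₁| ≈ 6.487e+05 m/s = 648.7 km/s.
(b) ΔV₂ = |v₂ − v₂ᵗ| ≈ 4.124e+05 m/s = 412.4 km/s.
(c) ΔV_total = ΔV₁ + ΔV₂ ≈ 1.061e+06 m/s = 1061 km/s.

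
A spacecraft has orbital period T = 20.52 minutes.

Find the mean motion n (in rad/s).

Convert to SI: T = 20.52 minutes = 1231.2 s.
n = 2π / T.
n = 2π / 1231.2 s ≈ 0.005103 rad/s.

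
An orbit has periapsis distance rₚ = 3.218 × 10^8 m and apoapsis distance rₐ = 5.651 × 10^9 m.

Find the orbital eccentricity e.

e = (rₐ − rₚ) / (rₐ + rₚ).
e = (5.651e+09 − 3.218e+08) / (5.651e+09 + 3.218e+08) = 5.3292e+09 / 5.9728e+09 ≈ 0.8922.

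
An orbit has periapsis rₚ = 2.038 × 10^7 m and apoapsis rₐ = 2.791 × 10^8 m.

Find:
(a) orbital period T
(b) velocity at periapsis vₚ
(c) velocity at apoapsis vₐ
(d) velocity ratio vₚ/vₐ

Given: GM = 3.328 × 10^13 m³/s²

(a) With a = (rₚ + rₐ)/2 = 1.4974e+08 m, T = 2π √(a³/GM) = 2π √((1.4974e+08)³/3.328e+13) s ≈ 1.996e+06 s
(b) With a = (rₚ + rₐ)/2 = 1.4974e+08 m, vₚ = √(GM (2/rₚ − 1/a)) = √(3.328e+13 · (2/2.038e+07 − 1/1.4974e+08)) m/s ≈ 1745 m/s
(c) With a = (rₚ + rₐ)/2 = 1.4974e+08 m, vₐ = √(GM (2/rₐ − 1/a)) = √(3.328e+13 · (2/2.791e+08 − 1/1.4974e+08)) m/s ≈ 127.4 m/s
(d) Conservation of angular momentum (rₚvₚ = rₐvₐ) gives vₚ/vₐ = rₐ/rₚ = 2.791e+08/2.038e+07 ≈ 13.69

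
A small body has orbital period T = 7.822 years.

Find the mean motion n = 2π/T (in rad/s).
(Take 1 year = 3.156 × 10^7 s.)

Convert to SI: T = 7.822 years = 2.46862e+08 s.
n = 2π / T.
n = 2π / 2.46862e+08 s ≈ 2.545e-08 rad/s.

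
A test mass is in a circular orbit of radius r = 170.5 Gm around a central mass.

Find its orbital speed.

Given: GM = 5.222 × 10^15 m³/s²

Convert to SI: r = 170.5 Gm = 1.705e+11 m.
For a circular orbit, gravity supplies the centripetal force, so v = √(GM / r).
v = √(5.222e+15 / 1.705e+11) m/s ≈ 175 m/s = 175 m/s.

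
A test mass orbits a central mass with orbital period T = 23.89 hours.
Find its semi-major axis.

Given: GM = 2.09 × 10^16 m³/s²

Convert to SI: T = 23.89 hours = 86004 s.
Invert Kepler's third law: a = (GM · T² / (4π²))^(1/3).
Substituting T = 86004 s and GM = 2.09e+16 m³/s²:
a = (2.09e+16 · (86004)² / (4π²))^(1/3) m
a ≈ 1.576e+08 m = 1.576 × 10^8 m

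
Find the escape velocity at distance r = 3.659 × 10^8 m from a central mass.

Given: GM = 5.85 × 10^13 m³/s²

Escape velocity comes from setting total energy to zero: ½v² − GM/r = 0 ⇒ v_esc = √(2GM / r).
v_esc = √(2 · 5.85e+13 / 3.659e+08) m/s ≈ 565.5 m/s = 565.5 m/s.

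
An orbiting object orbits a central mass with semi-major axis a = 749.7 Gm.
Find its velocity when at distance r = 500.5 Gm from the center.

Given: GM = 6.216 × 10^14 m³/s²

Convert to SI: a = 749.7 Gm = 7.497e+11 m; r = 500.5 Gm = 5.005e+11 m.
Vis-viva: v = √(GM · (2/r − 1/a)).
2/r − 1/a = 2/5.005e+11 − 1/7.497e+11 = 2.66214e-12 m⁻¹.
v = √(6.216e+14 · 2.66214e-12) m/s ≈ 40.68 m/s = 40.68 m/s.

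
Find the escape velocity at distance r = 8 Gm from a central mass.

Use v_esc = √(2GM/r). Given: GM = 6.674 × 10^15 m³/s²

Convert to SI: r = 8 Gm = 8e+09 m.
Escape velocity comes from setting total energy to zero: ½v² − GM/r = 0 ⇒ v_esc = √(2GM / r).
v_esc = √(2 · 6.674e+15 / 8e+09) m/s ≈ 1292 m/s = 1.292 km/s.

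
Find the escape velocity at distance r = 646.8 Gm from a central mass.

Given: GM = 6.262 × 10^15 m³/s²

Convert to SI: r = 646.8 Gm = 6.468e+11 m.
Escape velocity comes from setting total energy to zero: ½v² − GM/r = 0 ⇒ v_esc = √(2GM / r).
v_esc = √(2 · 6.262e+15 / 6.468e+11) m/s ≈ 139.2 m/s = 139.2 m/s.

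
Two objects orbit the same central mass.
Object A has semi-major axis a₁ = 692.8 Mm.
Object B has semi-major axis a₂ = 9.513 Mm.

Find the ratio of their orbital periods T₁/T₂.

Convert to SI: a₁ = 692.8 Mm = 6.928e+08 m; a₂ = 9.513 Mm = 9.513e+06 m.
From Kepler's third law, (T₁/T₂)² = (a₁/a₂)³, so T₁/T₂ = (a₁/a₂)^(3/2).
a₁/a₂ = 6.928e+08 / 9.513e+06 = 72.8267.
T₁/T₂ = (72.8267)^(3/2) ≈ 621.5.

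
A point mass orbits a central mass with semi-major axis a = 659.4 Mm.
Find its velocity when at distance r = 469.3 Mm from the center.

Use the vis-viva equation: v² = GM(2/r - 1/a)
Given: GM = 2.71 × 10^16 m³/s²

Convert to SI: a = 659.4 Mm = 6.594e+08 m; r = 469.3 Mm = 4.693e+08 m.
Vis-viva: v = √(GM · (2/r − 1/a)).
2/r − 1/a = 2/4.693e+08 − 1/6.594e+08 = 2.74514e-09 m⁻¹.
v = √(2.71e+16 · 2.74514e-09) m/s ≈ 8625 m/s = 8.625 km/s.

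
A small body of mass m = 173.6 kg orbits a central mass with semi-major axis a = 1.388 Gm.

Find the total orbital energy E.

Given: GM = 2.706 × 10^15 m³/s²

Convert to SI: a = 1.388 Gm = 1.388e+09 m.
E = −GMm / (2a).
E = −2.706e+15 · 173.6 / (2 · 1.388e+09) J ≈ -1.692e+08 J = -169.2 MJ.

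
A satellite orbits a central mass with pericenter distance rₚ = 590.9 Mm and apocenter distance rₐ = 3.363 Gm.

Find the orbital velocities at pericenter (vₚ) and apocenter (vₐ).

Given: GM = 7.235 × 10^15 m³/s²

Convert to SI: rₚ = 590.9 Mm = 5.909e+08 m; rₐ = 3.363 Gm = 3.363e+09 m.
Use the vis-viva equation v² = GM(2/r − 1/a) with a = (rₚ + rₐ)/2 = (5.909e+08 + 3.363e+09)/2 = 1.97695e+09 m.
vₚ = √(GM · (2/rₚ − 1/a)) = √(7.235e+15 · (2/5.909e+08 − 1/1.97695e+09)) m/s ≈ 4564 m/s = 4.564 km/s.
vₐ = √(GM · (2/rₐ − 1/a)) = √(7.235e+15 · (2/3.363e+09 − 1/1.97695e+09)) m/s ≈ 801.9 m/s = 801.9 m/s.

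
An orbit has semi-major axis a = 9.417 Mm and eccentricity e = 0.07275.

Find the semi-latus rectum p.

Convert to SI: a = 9.417 Mm = 9.417e+06 m.
p = a (1 − e²).
p = 9.417e+06 · (1 − (0.07275)²) = 9.417e+06 · 0.994707 ≈ 9.367e+06 m = 9.367 Mm.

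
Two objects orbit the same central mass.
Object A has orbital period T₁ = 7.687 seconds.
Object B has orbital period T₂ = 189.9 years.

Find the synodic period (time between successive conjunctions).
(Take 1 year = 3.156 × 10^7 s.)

Convert to SI: T₂ = 189.9 years = 5.99324e+09 s.
T_syn = |T₁ · T₂ / (T₁ − T₂)|.
T_syn = |7.687 · 5.99324e+09 / (7.687 − 5.99324e+09)| s ≈ 7.687 s = 7.687 seconds.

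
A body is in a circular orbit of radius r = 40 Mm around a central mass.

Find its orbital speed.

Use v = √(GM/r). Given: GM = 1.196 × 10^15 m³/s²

Convert to SI: r = 40 Mm = 4e+07 m.
For a circular orbit, gravity supplies the centripetal force, so v = √(GM / r).
v = √(1.196e+15 / 4e+07) m/s ≈ 5468 m/s = 5.468 km/s.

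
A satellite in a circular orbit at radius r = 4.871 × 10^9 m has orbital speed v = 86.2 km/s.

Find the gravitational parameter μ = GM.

Convert to SI: v = 86.2 km/s = 86200 m/s.
For a circular orbit v² = GM/r, so GM = v² · r.
GM = (86200)² · 4.871e+09 m³/s² ≈ 3.619e+19 m³/s² = 3.619 × 10^19 m³/s².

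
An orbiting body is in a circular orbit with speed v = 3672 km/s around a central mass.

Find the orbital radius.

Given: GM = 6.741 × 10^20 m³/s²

Convert to SI: v = 3672 km/s = 3.672e+06 m/s.
For a circular orbit, v² = GM / r, so r = GM / v².
r = 6.741e+20 / (3.672e+06)² m ≈ 4.999e+07 m = 49.99 Mm.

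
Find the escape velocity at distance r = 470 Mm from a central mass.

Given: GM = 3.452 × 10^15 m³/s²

Convert to SI: r = 470 Mm = 4.7e+08 m.
Escape velocity comes from setting total energy to zero: ½v² − GM/r = 0 ⇒ v_esc = √(2GM / r).
v_esc = √(2 · 3.452e+15 / 4.7e+08) m/s ≈ 3833 m/s = 3.833 km/s.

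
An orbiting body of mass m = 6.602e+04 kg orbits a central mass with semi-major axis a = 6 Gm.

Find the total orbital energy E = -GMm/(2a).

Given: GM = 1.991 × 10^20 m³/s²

Convert to SI: a = 6 Gm = 6e+09 m.
E = −GMm / (2a).
E = −1.991e+20 · 6.602e+04 / (2 · 6e+09) J ≈ -1.095e+15 J = -1.095 PJ.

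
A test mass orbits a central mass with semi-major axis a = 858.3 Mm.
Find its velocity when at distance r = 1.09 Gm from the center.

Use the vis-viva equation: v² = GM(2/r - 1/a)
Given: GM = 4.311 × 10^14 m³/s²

Convert to SI: a = 858.3 Mm = 8.583e+08 m; r = 1.09 Gm = 1.09e+09 m.
Vis-viva: v = √(GM · (2/r − 1/a)).
2/r − 1/a = 2/1.09e+09 − 1/8.583e+08 = 6.69769e-10 m⁻¹.
v = √(4.311e+14 · 6.69769e-10) m/s ≈ 537.3 m/s = 537.3 m/s.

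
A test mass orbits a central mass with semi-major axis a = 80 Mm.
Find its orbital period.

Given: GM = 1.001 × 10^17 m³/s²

Convert to SI: a = 80 Mm = 8e+07 m.
Kepler's third law: T = 2π √(a³ / GM).
Substituting a = 8e+07 m and GM = 1.001e+17 m³/s²:
T = 2π √((8e+07)³ / 1.001e+17) s
T ≈ 1.421e+04 s = 3.947 hours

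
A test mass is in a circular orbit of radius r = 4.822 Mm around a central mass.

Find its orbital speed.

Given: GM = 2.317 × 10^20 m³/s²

Convert to SI: r = 4.822 Mm = 4.822e+06 m.
For a circular orbit, gravity supplies the centripetal force, so v = √(GM / r).
v = √(2.317e+20 / 4.822e+06) m/s ≈ 6.932e+06 m/s = 6932 km/s.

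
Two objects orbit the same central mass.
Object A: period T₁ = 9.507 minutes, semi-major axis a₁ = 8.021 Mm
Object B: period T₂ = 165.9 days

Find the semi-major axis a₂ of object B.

Convert to SI: T₁ = 9.507 minutes = 570.42 s; a₁ = 8.021 Mm = 8.021e+06 m; T₂ = 165.9 days = 1.43338e+07 s.
Kepler's third law: (T₁/T₂)² = (a₁/a₂)³ ⇒ a₂ = a₁ · (T₂/T₁)^(2/3).
T₂/T₁ = 1.43338e+07 / 570.42 = 25128.4.
a₂ = 8.021e+06 · (25128.4)^(2/3) m ≈ 6.881e+09 m = 6.881 Gm.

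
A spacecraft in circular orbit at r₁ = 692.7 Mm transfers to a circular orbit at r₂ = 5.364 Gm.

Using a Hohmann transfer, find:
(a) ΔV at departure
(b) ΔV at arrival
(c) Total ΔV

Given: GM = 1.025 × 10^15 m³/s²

Convert to SI: r₁ = 692.7 Mm = 6.927e+08 m; r₂ = 5.364 Gm = 5.364e+09 m.
Transfer semi-major axis: a_t = (r₁ + r₂)/2 = (6.927e+08 + 5.364e+09)/2 = 3.02835e+09 m.
Circular speeds: v₁ = √(GM/r₁) = 1216.44 m/s, v₂ = √(GM/r₂) = 437.137 m/s.
Transfer speeds (vis-viva v² = GM(2/r − 1/a_t)): v₁ᵗ = 1618.94 m/s, v₂ᵗ = 209.068 m/s.
(a) ΔV₁ = |v₁ᵗ − v₁| ≈ 402.5 m/s = 402.5 m/s.
(b) ΔV₂ = |v₂ − v₂ᵗ| ≈ 228.1 m/s = 228.1 m/s.
(c) ΔV_total = ΔV₁ + ΔV₂ ≈ 630.6 m/s = 630.6 m/s.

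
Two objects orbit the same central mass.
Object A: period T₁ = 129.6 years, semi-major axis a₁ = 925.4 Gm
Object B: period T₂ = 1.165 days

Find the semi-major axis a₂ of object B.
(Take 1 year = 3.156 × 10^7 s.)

Convert to SI: T₁ = 129.6 years = 4.09018e+09 s; a₁ = 925.4 Gm = 9.254e+11 m; T₂ = 1.165 days = 100656 s.
Kepler's third law: (T₁/T₂)² = (a₁/a₂)³ ⇒ a₂ = a₁ · (T₂/T₁)^(2/3).
T₂/T₁ = 100656 / 4.09018e+09 = 2.46092e-05.
a₂ = 9.254e+11 · (2.46092e-05)^(2/3) m ≈ 7.829e+08 m = 782.9 Mm.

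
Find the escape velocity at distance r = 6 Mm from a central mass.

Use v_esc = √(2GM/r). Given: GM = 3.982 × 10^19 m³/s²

Convert to SI: r = 6 Mm = 6e+06 m.
Escape velocity comes from setting total energy to zero: ½v² − GM/r = 0 ⇒ v_esc = √(2GM / r).
v_esc = √(2 · 3.982e+19 / 6e+06) m/s ≈ 3.643e+06 m/s = 3643 km/s.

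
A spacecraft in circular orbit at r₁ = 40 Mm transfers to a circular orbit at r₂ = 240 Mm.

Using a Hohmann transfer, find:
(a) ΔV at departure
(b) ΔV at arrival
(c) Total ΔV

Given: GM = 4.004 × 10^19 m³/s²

Convert to SI: r₁ = 40 Mm = 4e+07 m; r₂ = 240 Mm = 2.4e+08 m.
Transfer semi-major axis: a_t = (r₁ + r₂)/2 = (4e+07 + 2.4e+08)/2 = 1.4e+08 m.
Circular speeds: v₁ = √(GM/r₁) = 1.0005e+06 m/s, v₂ = √(GM/r₂) = 408452 m/s.
Transfer speeds (vis-viva v² = GM(2/r − 1/a_t)): v₁ᵗ = 1.30996e+06 m/s, v₂ᵗ = 218327 m/s.
(a) ΔV₁ = |v₁ᵗ − v₁| ≈ 3.095e+05 m/s = 309.5 km/s.
(b) ΔV₂ = |v₂ − v₂ᵗ| ≈ 1.901e+05 m/s = 190.1 km/s.
(c) ΔV_total = ΔV₁ + ΔV₂ ≈ 4.996e+05 m/s = 499.6 km/s.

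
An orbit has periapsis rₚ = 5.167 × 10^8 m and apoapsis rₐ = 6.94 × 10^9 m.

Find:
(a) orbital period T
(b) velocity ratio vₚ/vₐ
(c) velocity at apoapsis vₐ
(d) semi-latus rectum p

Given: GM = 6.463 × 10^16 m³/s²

(a) With a = (rₚ + rₐ)/2 = 3.72835e+09 m, T = 2π √(a³/GM) = 2π √((3.72835e+09)³/6.463e+16) s ≈ 5.626e+06 s
(b) Conservation of angular momentum (rₚvₚ = rₐvₐ) gives vₚ/vₐ = rₐ/rₚ = 6.94e+09/5.167e+08 ≈ 13.43
(c) With a = (rₚ + rₐ)/2 = 3.72835e+09 m, vₐ = √(GM (2/rₐ − 1/a)) = √(6.463e+16 · (2/6.94e+09 − 1/3.72835e+09)) m/s ≈ 1136 m/s
(d) From a = (rₚ + rₐ)/2 = 3.72835e+09 m and e = (rₐ − rₚ)/(rₐ + rₚ) = 0.861413, p = a(1 − e²) = 3.72835e+09 · (1 − (0.861413)²) ≈ 9.618e+08 m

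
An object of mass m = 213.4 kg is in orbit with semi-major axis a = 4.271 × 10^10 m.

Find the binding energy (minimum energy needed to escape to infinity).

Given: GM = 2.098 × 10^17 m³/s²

Total orbital energy is E = −GMm/(2a); binding energy is E_bind = −E = GMm/(2a).
E_bind = 2.098e+17 · 213.4 / (2 · 4.271e+10) J ≈ 5.241e+08 J = 524.1 MJ.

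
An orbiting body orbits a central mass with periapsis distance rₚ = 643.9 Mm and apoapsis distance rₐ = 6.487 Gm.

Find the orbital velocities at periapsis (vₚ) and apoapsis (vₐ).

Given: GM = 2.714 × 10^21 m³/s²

Convert to SI: rₚ = 643.9 Mm = 6.439e+08 m; rₐ = 6.487 Gm = 6.487e+09 m.
Use the vis-viva equation v² = GM(2/r − 1/a) with a = (rₚ + rₐ)/2 = (6.439e+08 + 6.487e+09)/2 = 3.56545e+09 m.
vₚ = √(GM · (2/rₚ − 1/a)) = √(2.714e+21 · (2/6.439e+08 − 1/3.56545e+09)) m/s ≈ 2.769e+06 m/s = 2769 km/s.
vₐ = √(GM · (2/rₐ − 1/a)) = √(2.714e+21 · (2/6.487e+09 − 1/3.56545e+09)) m/s ≈ 2.749e+05 m/s = 274.9 km/s.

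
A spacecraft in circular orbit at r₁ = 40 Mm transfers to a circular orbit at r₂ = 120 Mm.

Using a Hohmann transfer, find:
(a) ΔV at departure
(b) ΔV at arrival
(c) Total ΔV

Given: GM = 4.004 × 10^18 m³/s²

Convert to SI: r₁ = 40 Mm = 4e+07 m; r₂ = 120 Mm = 1.2e+08 m.
Transfer semi-major axis: a_t = (r₁ + r₂)/2 = (4e+07 + 1.2e+08)/2 = 8e+07 m.
Circular speeds: v₁ = √(GM/r₁) = 316386 m/s, v₂ = √(GM/r₂) = 182665 m/s.
Transfer speeds (vis-viva v² = GM(2/r − 1/a_t)): v₁ᵗ = 387492 m/s, v₂ᵗ = 129164 m/s.
(a) ΔV₁ = |v₁ᵗ − v₁| ≈ 7.111e+04 m/s = 71.11 km/s.
(b) ΔV₂ = |v₂ − v₂ᵗ| ≈ 5.35e+04 m/s = 53.5 km/s.
(c) ΔV_total = ΔV₁ + ΔV₂ ≈ 1.246e+05 m/s = 124.6 km/s.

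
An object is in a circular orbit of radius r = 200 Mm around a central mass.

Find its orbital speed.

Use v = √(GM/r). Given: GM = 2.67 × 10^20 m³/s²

Convert to SI: r = 200 Mm = 2e+08 m.
For a circular orbit, gravity supplies the centripetal force, so v = √(GM / r).
v = √(2.67e+20 / 2e+08) m/s ≈ 1.155e+06 m/s = 1155 km/s.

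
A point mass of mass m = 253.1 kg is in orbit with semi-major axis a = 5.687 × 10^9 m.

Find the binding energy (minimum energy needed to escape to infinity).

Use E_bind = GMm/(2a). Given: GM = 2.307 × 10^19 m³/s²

Total orbital energy is E = −GMm/(2a); binding energy is E_bind = −E = GMm/(2a).
E_bind = 2.307e+19 · 253.1 / (2 · 5.687e+09) J ≈ 5.134e+11 J = 513.4 GJ.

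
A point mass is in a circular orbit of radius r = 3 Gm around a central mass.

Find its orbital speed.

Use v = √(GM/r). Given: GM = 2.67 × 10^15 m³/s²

Convert to SI: r = 3 Gm = 3e+09 m.
For a circular orbit, gravity supplies the centripetal force, so v = √(GM / r).
v = √(2.67e+15 / 3e+09) m/s ≈ 943.4 m/s = 943.4 m/s.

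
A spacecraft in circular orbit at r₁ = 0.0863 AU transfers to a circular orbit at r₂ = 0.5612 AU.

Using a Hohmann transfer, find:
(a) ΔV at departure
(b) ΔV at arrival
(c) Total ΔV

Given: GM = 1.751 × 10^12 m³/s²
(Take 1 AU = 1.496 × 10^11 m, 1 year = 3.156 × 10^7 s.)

Convert to SI: r₁ = 0.0863 AU = 1.29105e+10 m; r₂ = 0.5612 AU = 8.39555e+10 m.
Transfer semi-major axis: a_t = (r₁ + r₂)/2 = (1.29105e+10 + 8.39555e+10)/2 = 4.8433e+10 m.
Circular speeds: v₁ = √(GM/r₁) = 11.6459 m/s, v₂ = √(GM/r₂) = 4.56687 m/s.
Transfer speeds (vis-viva v² = GM(2/r − 1/a_t)): v₁ᵗ = 15.333 m/s, v₂ᵗ = 2.35787 m/s.
(a) ΔV₁ = |v₁ᵗ − v₁| ≈ 3.687 m/s = 0.0007778 AU/year.
(b) ΔV₂ = |v₂ − v₂ᵗ| ≈ 2.209 m/s = 0.000466 AU/year.
(c) ΔV_total = ΔV₁ + ΔV₂ ≈ 5.896 m/s = 0.001244 AU/year.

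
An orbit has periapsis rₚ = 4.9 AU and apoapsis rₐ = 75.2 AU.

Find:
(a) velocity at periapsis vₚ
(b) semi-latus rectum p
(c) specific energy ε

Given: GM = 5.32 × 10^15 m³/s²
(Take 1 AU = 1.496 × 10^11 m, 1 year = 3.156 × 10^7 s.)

Convert to SI: rₚ = 4.9 AU = 7.3304e+11 m; rₐ = 75.2 AU = 1.12499e+13 m.
(a) With a = (rₚ + rₐ)/2 = 5.99148e+12 m, vₚ = √(GM (2/rₚ − 1/a)) = √(5.32e+15 · (2/7.3304e+11 − 1/5.99148e+12)) m/s ≈ 116.7 m/s
(b) From a = (rₚ + rₐ)/2 = 5.99148e+12 m and e = (rₐ − rₚ)/(rₐ + rₚ) = 0.877653, p = a(1 − e²) = 5.99148e+12 · (1 − (0.877653)²) ≈ 1.376e+12 m
(c) With a = (rₚ + rₐ)/2 = 5.99148e+12 m, ε = −GM/(2a) = −5.32e+15/(2 · 5.99148e+12) J/kg ≈ -444 J/kg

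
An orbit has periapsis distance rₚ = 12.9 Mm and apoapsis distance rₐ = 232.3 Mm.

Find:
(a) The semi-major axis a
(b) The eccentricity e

Convert to SI: rₚ = 12.9 Mm = 1.29e+07 m; rₐ = 232.3 Mm = 2.323e+08 m.
(a) a = (rₚ + rₐ) / 2 = (1.29e+07 + 2.323e+08) / 2 ≈ 1.226e+08 m = 122.6 Mm.
(b) e = (rₐ − rₚ) / (rₐ + rₚ) = (2.323e+08 − 1.29e+07) / (2.323e+08 + 1.29e+07) ≈ 0.8948.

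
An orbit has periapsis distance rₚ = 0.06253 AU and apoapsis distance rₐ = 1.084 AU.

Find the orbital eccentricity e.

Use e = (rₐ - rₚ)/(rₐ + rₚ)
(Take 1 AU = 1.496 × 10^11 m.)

Convert to SI: rₚ = 0.06253 AU = 9.35449e+09 m; rₐ = 1.084 AU = 1.62166e+11 m.
e = (rₐ − rₚ) / (rₐ + rₚ).
e = (1.62166e+11 − 9.35449e+09) / (1.62166e+11 + 9.35449e+09) = 1.52812e+11 / 1.71521e+11 ≈ 0.8909.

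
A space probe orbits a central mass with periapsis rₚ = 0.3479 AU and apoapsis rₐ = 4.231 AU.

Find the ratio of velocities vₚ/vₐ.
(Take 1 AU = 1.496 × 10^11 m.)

Convert to SI: rₚ = 0.3479 AU = 5.20458e+10 m; rₐ = 4.231 AU = 6.32958e+11 m.
Conservation of angular momentum gives rₚvₚ = rₐvₐ, so vₚ/vₐ = rₐ/rₚ.
vₚ/vₐ = 6.32958e+11 / 5.20458e+10 ≈ 12.16.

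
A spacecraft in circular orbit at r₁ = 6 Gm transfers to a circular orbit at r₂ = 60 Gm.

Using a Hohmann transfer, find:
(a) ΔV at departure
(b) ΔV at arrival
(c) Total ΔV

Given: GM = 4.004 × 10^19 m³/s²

Convert to SI: r₁ = 6 Gm = 6e+09 m; r₂ = 60 Gm = 6e+10 m.
Transfer semi-major axis: a_t = (r₁ + r₂)/2 = (6e+09 + 6e+10)/2 = 3.3e+10 m.
Circular speeds: v₁ = √(GM/r₁) = 81690.5 m/s, v₂ = √(GM/r₂) = 25832.8 m/s.
Transfer speeds (vis-viva v² = GM(2/r − 1/a_t)): v₁ᵗ = 110151 m/s, v₂ᵗ = 11015.1 m/s.
(a) ΔV₁ = |v₁ᵗ − v₁| ≈ 2.846e+04 m/s = 28.46 km/s.
(b) ΔV₂ = |v₂ − v₂ᵗ| ≈ 1.482e+04 m/s = 14.82 km/s.
(c) ΔV_total = ΔV₁ + ΔV₂ ≈ 4.328e+04 m/s = 43.28 km/s.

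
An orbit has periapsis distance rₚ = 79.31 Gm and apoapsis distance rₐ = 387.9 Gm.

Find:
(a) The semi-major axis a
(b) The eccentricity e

Convert to SI: rₚ = 79.31 Gm = 7.931e+10 m; rₐ = 387.9 Gm = 3.879e+11 m.
(a) a = (rₚ + rₐ) / 2 = (7.931e+10 + 3.879e+11) / 2 ≈ 2.336e+11 m = 233.6 Gm.
(b) e = (rₐ − rₚ) / (rₐ + rₚ) = (3.879e+11 − 7.931e+10) / (3.879e+11 + 7.931e+10) ≈ 0.6605.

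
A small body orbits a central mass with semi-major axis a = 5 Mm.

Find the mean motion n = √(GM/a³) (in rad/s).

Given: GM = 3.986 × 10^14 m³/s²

Convert to SI: a = 5 Mm = 5e+06 m.
n = √(GM / a³).
n = √(3.986e+14 / (5e+06)³) rad/s ≈ 0.001786 rad/s.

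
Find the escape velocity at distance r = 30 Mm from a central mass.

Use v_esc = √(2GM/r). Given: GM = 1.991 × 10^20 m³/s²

Convert to SI: r = 30 Mm = 3e+07 m.
Escape velocity comes from setting total energy to zero: ½v² − GM/r = 0 ⇒ v_esc = √(2GM / r).
v_esc = √(2 · 1.991e+20 / 3e+07) m/s ≈ 3.643e+06 m/s = 3643 km/s.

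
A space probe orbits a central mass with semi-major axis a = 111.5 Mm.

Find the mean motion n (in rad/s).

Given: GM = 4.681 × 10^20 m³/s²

Convert to SI: a = 111.5 Mm = 1.115e+08 m.
n = √(GM / a³).
n = √(4.681e+20 / (1.115e+08)³) rad/s ≈ 0.01838 rad/s.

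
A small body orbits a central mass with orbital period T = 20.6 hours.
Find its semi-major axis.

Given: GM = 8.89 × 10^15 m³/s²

Convert to SI: T = 20.6 hours = 74160 s.
Invert Kepler's third law: a = (GM · T² / (4π²))^(1/3).
Substituting T = 74160 s and GM = 8.89e+15 m³/s²:
a = (8.89e+15 · (74160)² / (4π²))^(1/3) m
a ≈ 1.074e+08 m = 1.074 × 10^8 m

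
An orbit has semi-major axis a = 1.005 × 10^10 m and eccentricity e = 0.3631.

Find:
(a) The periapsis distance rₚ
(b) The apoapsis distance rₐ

(a) rₚ = a(1 − e) = 1.005e+10 · (1 − 0.3631) = 1.005e+10 · 0.6369 ≈ 6.401e+09 m = 6.401 × 10^9 m.
(b) rₐ = a(1 + e) = 1.005e+10 · (1 + 0.3631) = 1.005e+10 · 1.3631 ≈ 1.37e+10 m = 1.37 × 10^10 m.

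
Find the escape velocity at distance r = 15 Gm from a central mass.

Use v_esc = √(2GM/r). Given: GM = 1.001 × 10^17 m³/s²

Convert to SI: r = 15 Gm = 1.5e+10 m.
Escape velocity comes from setting total energy to zero: ½v² − GM/r = 0 ⇒ v_esc = √(2GM / r).
v_esc = √(2 · 1.001e+17 / 1.5e+10) m/s ≈ 3653 m/s = 3.653 km/s.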